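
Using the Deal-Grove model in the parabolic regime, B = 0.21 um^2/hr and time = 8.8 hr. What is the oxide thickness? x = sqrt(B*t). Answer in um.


Step 1: Compute B*t = 0.21 * 8.8 = 1.848
Step 2: x = sqrt(1.848)
x = 1.359 um


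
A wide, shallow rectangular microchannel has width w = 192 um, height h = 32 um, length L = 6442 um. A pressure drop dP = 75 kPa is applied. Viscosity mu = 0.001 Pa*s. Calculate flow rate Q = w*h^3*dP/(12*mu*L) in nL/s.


Step 1: Convert all dimensions to SI (meters).
w = 192e-6 m, h = 32e-6 m, L = 6442e-6 m, dP = 75e3 Pa
Step 2: Q = w * h^3 * dP / (12 * mu * L)
Q = 192e-6 * (32e-6)^3 * 75e3 / (12 * 0.001 * 6442e-6) = 6.10394287e-09 m^3/s
Step 3: Convert Q from m^3/s to nL/s (1 m^3 = 1e12 nL, so multiply by 1e12).
Q = 6103.943 nL/s


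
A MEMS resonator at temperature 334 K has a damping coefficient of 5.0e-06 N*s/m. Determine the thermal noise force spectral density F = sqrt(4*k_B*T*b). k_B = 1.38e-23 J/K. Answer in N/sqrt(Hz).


Step 1: Compute 4 * k_B * T * b
= 4 * 1.38e-23 * 334 * 5.0e-06
= 9.2184e-26 N^2/Hz
Step 2: F_noise = sqrt(9.2184e-26)
F_noise = 3.04e-13 N/sqrt(Hz)


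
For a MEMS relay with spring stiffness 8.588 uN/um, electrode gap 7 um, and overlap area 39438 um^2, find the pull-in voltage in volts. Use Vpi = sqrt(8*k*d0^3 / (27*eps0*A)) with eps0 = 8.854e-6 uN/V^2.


Step 1: Compute numerator: 8 * k * d0^3 = 8 * 8.588 * 7^3 = 23565.472
Step 2: Compute denominator: 27 * eps0 * A = 27 * 8.854e-6 * 39438 = 9.427969
Step 3: Vpi = sqrt(23565.472 / 9.427969)
Vpi = 50.0 V


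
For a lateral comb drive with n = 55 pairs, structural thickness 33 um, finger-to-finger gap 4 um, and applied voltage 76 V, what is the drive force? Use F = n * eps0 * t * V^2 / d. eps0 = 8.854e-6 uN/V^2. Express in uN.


Step 1: Parameters: n=55, eps0=8.854e-6 uN/V^2, t=33 um, V=76 V, d=4 um
Step 2: V^2 = 5776
Step 3: F = 55 * 8.854e-6 * 33 * 5776 / 4
F = 23.205 uN


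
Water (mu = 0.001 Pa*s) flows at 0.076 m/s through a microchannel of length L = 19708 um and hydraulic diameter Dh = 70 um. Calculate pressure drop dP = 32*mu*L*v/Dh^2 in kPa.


Step 1: Convert to SI: L = 19708e-6 m, Dh = 70e-6 m
Step 2: dP = 32 * 0.001 * 19708e-6 * 0.076 / (70e-6)^2
Step 3: dP = 9781.60 Pa
Step 4: Convert to kPa: dP = 9.78 kPa


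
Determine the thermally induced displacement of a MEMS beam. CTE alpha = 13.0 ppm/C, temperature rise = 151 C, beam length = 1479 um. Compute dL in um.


Step 1: Convert CTE: alpha = 13.0 ppm/C = 13.0e-6 /C
Step 2: dL = 13.0e-6 * 151 * 1479
dL = 2.9033 um


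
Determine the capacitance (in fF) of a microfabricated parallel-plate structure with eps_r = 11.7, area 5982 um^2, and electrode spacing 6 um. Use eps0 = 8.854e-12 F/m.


Step 1: Convert area to m^2: A = 5982e-12 m^2
Step 2: Convert gap to m: d = 6e-6 m
Step 3: C = eps0 * eps_r * A / d
C = 8.854e-12 * 11.7 * 5982e-12 / 6e-6
Step 4: Convert to fF (multiply by 1e15).
C = 103.28 fF


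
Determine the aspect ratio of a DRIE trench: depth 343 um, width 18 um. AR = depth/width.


Step 1: AR = depth / width
Step 2: AR = 343 / 18
AR = 19.1


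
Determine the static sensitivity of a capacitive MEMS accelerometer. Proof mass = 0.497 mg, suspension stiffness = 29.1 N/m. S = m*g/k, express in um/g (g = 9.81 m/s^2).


Step 1: Convert mass: m = 0.497 mg = 4.97e-07 kg
Step 2: S = m * g / k = 4.97e-07 * 9.81 / 29.1
Step 3: S = 1.68e-07 m/g
Step 4: Convert to um/g: S = 0.168 um/g


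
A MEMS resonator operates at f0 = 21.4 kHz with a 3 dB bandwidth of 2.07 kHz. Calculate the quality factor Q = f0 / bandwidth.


Step 1: Q = f0 / bandwidth
Step 2: Q = 21.4 / 2.07
Q = 10.3


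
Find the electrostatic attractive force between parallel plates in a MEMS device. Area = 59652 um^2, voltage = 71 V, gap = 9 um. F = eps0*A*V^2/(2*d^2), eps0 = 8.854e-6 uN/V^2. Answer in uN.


Step 1: Identify parameters.
eps0 = 8.854e-6 uN/V^2, A = 59652 um^2, V = 71 V, d = 9 um
Step 2: Compute V^2 = 71^2 = 5041
Step 3: Compute d^2 = 9^2 = 81
Step 4: F = 0.5 * 8.854e-6 * 59652 * 5041 / 81
F = 16.435 uN


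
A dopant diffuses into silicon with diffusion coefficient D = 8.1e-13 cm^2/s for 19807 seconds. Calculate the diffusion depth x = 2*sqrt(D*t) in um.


Step 1: Compute D*t = 8.1e-13 * 19807 = 1.604367e-08 cm^2
Step 2: sqrt(D*t) = 1.26664e-04 cm
Step 3: x = 2 * 1.26664e-04 cm = 2.53328e-04 cm
Step 4: Convert to um (1 cm = 1e4 um): x = 2.533 um


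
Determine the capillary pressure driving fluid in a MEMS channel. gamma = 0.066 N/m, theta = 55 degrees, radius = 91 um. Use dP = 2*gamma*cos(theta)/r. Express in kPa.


Step 1: cos(55 deg) = 0.5736
Step 2: Convert r to m: r = 91e-6 m
Step 3: dP = 2 * 0.066 * 0.5736 / 91e-6 = 832.0 Pa
Step 4: Convert Pa to kPa (divide by 1000).
dP = 0.83 kPa


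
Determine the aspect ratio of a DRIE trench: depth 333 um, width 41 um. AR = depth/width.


Step 1: AR = depth / width
Step 2: AR = 333 / 41
AR = 8.1


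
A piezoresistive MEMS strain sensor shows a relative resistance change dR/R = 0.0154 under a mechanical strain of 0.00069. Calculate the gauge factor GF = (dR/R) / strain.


Step 1: Identify values.
dR/R = 0.0154, strain = 0.00069
Step 2: GF = (dR/R) / strain = 0.0154 / 0.00069
GF = 22.3


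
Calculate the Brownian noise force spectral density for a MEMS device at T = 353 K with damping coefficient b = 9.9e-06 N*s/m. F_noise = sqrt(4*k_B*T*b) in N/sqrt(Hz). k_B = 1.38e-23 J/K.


Step 1: Compute 4 * k_B * T * b
= 4 * 1.38e-23 * 353 * 9.9e-06
= 1.9291e-25 N^2/Hz
Step 2: F_noise = sqrt(1.9291e-25)
F_noise = 4.39e-13 N/sqrt(Hz)


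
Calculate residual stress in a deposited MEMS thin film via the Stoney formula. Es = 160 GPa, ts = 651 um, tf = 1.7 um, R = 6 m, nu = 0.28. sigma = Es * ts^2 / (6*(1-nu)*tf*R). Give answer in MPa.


Step 1: Compute numerator: Es * ts^2 = 160 * 651^2 = 67808160 (GPa*um^2)
Step 2: Compute denominator (R in um): 6*(1-nu)*tf*R = 6*0.72*1.7*6e6 = 44064000.0 (um^2)
Step 3: sigma (GPa) = 67808160 / 44064000.0 = 1.538856e+00 GPa
Step 4: Convert to MPa (x1000): sigma = 1538.9 MPa


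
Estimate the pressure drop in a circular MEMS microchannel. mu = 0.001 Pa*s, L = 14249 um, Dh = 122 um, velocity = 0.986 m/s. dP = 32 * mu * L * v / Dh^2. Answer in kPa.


Step 1: Convert to SI: L = 14249e-6 m, Dh = 122e-6 m
Step 2: dP = 32 * 0.001 * 14249e-6 * 0.986 / (122e-6)^2
Step 3: dP = 30205.89 Pa
Step 4: Convert to kPa: dP = 30.21 kPa


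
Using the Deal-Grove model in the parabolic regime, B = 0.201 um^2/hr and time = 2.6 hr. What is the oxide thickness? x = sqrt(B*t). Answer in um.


Step 1: Compute B*t = 0.201 * 2.6 = 0.5226
Step 2: x = sqrt(0.5226)
x = 0.723 um


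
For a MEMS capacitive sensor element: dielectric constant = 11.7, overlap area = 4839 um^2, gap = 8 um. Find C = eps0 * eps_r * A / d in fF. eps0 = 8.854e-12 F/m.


Step 1: Convert area to m^2: A = 4839e-12 m^2
Step 2: Convert gap to m: d = 8e-6 m
Step 3: C = eps0 * eps_r * A / d
C = 8.854e-12 * 11.7 * 4839e-12 / 8e-6
Step 4: Convert to fF (multiply by 1e15).
C = 62.66 fF


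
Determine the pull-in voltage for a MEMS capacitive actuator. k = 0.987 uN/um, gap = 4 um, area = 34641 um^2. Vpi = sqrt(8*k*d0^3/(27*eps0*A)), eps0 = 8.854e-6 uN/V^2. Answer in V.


Step 1: Compute numerator: 8 * k * d0^3 = 8 * 0.987 * 4^3 = 505.344
Step 2: Compute denominator: 27 * eps0 * A = 27 * 8.854e-6 * 34641 = 8.281208
Step 3: Vpi = sqrt(505.344 / 8.281208)
Vpi = 7.81 V


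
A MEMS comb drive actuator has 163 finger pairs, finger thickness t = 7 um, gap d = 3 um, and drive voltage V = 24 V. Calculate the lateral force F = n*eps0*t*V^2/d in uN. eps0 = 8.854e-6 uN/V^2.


Step 1: Parameters: n=163, eps0=8.854e-6 uN/V^2, t=7 um, V=24 V, d=3 um
Step 2: V^2 = 576
Step 3: F = 163 * 8.854e-6 * 7 * 576 / 3
F = 1.94 uN


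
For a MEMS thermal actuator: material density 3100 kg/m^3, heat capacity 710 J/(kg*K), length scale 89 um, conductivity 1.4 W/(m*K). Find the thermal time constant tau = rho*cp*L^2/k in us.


Step 1: Convert L to m: L = 89e-6 m
Step 2: L^2 = (89e-6)^2 = 7.921e-09 m^2
Step 3: tau = 3100 * 710 * 7.921e-09 / 1.4 = 1.245294357e-02 s
Step 4: Convert to microseconds (multiply by 1e6).
tau = 12452.944 us


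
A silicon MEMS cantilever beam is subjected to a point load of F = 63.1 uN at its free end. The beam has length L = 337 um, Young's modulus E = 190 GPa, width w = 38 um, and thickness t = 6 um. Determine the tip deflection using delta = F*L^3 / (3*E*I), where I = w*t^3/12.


Step 1: Calculate the second moment of area.
I = w * t^3 / 12 = 38 * 6^3 / 12 = 684.0 um^4
Step 2: Convert E to consistent units (1 GPa = 1000 uN/um^2).
E = 190 GPa = 190000 uN/um^2
Step 3: Calculate tip deflection.
delta = F * L^3 / (3 * E * I)
delta = 63.1 * 337^3 / (3 * 190000 * 684.0)
delta = 6.1942 um


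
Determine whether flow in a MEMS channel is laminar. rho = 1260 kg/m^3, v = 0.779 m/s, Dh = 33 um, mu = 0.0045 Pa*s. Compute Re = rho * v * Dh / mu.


Step 1: Convert Dh to meters: Dh = 33e-6 m
Step 2: Re = rho * v * Dh / mu
Re = 1260 * 0.779 * 33e-6 / 0.0045
Re = 7.198
Since Re = 7.198 is below ~2300, the flow is laminar.


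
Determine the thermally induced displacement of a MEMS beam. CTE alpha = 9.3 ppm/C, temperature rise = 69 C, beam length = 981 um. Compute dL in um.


Step 1: Convert CTE: alpha = 9.3 ppm/C = 9.3e-6 /C
Step 2: dL = 9.3e-6 * 69 * 981
dL = 0.6295 um


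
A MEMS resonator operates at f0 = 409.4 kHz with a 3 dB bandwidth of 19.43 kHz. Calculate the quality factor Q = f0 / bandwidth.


Step 1: Q = f0 / bandwidth
Step 2: Q = 409.4 / 19.43
Q = 21.1


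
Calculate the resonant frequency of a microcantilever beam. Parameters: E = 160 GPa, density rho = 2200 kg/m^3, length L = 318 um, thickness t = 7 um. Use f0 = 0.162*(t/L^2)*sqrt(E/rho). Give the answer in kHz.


Step 1: Convert units to SI.
t_SI = 7e-6 m, L_SI = 318e-6 m
Step 2: Calculate sqrt(E/rho).
sqrt(160e9 / 2200) = 8528.03 m/s
Step 3: Compute f0.
f0 = 0.162 * 7e-6 / (318e-6)^2 * 8528.03 = 95632.9 Hz = 95.63 kHz


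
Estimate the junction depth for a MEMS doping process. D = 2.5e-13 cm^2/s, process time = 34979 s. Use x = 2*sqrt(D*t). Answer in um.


Step 1: Compute D*t = 2.5e-13 * 34979 = 8.74475e-09 cm^2
Step 2: sqrt(D*t) = 9.3513e-05 cm
Step 3: x = 2 * 9.3513e-05 cm = 1.87026e-04 cm
Step 4: Convert to um (1 cm = 1e4 um): x = 1.87 um


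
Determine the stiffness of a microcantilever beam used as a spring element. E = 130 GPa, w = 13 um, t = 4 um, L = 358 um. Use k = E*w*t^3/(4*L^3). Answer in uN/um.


Step 1: Convert E to consistent units (1 GPa = 1000 uN/um^2).
E = 130 GPa = 130000 uN/um^2
Step 2: Compute t^3 = 4^3 = 64
Step 3: Compute L^3 = 358^3 = 45882712
Step 4: k = 130000 * 13 * 64 / (4 * 45882712)
k = 0.5893 uN/um


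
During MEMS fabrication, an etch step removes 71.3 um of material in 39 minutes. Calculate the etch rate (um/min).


Step 1: Etch rate = depth / time
Step 2: rate = 71.3 / 39
rate = 1.828 um/min


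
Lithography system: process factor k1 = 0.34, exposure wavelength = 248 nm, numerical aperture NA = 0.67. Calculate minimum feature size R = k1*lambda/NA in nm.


Step 1: Identify values: k1 = 0.34, lambda = 248 nm, NA = 0.67
Step 2: R = k1 * lambda / NA
R = 0.34 * 248 / 0.67
R = 125.9 nm


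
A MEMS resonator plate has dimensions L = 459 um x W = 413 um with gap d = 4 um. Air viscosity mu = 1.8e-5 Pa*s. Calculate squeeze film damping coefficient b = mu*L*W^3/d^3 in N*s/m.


Step 1: Convert to SI.
L = 459e-6 m, W = 413e-6 m, d = 4e-6 m
Step 2: W^3 = (413e-6)^3 = 7.04e-11 m^3
Step 3: d^3 = (4e-6)^3 = 6.40e-17 m^3
Step 4: b = 1.8e-5 * 459e-6 * 7.04e-11 / 6.40e-17
b = 9.09e-03 N*s/m


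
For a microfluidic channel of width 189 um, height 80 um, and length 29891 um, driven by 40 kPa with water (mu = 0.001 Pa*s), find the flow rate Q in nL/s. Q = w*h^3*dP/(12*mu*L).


Step 1: Convert all dimensions to SI (meters).
w = 189e-6 m, h = 80e-6 m, L = 29891e-6 m, dP = 40e3 Pa
Step 2: Q = w * h^3 * dP / (12 * mu * L)
Q = 189e-6 * (80e-6)^3 * 40e3 / (12 * 0.001 * 29891e-6) = 1.079120806e-08 m^3/s
Step 3: Convert Q from m^3/s to nL/s (1 m^3 = 1e12 nL, so multiply by 1e12).
Q = 10791.208 nL/s


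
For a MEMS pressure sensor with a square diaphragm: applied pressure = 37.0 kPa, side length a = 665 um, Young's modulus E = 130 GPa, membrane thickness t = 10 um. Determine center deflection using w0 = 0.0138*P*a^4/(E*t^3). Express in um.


Step 1: Convert pressure to compatible units (E is in GPa, so P in GPa).
P = 37.0 kPa = 37.0e-6 GPa
Step 2: Compute numerator: 0.0138 * P * a^4.
a^4 = 665^4 = 195562950625
numerator = 0.0138 * 37.0e-6 * 195562950625 = 9.98544e+04
Step 3: Compute denominator: E * t^3 = 130 * 10^3 = 130000
Step 4: w0 = numerator / denominator = 9.98544e+04 / 130000 = 0.7681 um


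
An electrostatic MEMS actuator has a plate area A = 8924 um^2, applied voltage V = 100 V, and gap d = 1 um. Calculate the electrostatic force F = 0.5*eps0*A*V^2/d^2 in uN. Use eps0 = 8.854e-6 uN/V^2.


Step 1: Identify parameters.
eps0 = 8.854e-6 uN/V^2, A = 8924 um^2, V = 100 V, d = 1 um
Step 2: Compute V^2 = 100^2 = 10000
Step 3: Compute d^2 = 1^2 = 1
Step 4: F = 0.5 * 8.854e-6 * 8924 * 10000 / 1
F = 395.065 uN


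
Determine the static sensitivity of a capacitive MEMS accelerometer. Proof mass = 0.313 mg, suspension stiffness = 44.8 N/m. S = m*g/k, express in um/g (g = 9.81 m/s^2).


Step 1: Convert mass: m = 0.313 mg = 3.13e-07 kg
Step 2: S = m * g / k = 3.13e-07 * 9.81 / 44.8
Step 3: S = 6.85e-08 m/g
Step 4: Convert to um/g: S = 0.069 um/g


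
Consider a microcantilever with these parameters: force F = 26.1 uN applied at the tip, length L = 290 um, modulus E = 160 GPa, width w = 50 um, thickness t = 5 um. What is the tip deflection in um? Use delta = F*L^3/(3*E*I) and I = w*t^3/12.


Step 1: Calculate the second moment of area.
I = w * t^3 / 12 = 50 * 5^3 / 12 = 520.8333 um^4
Step 2: Convert E to consistent units (1 GPa = 1000 uN/um^2).
E = 160 GPa = 160000 uN/um^2
Step 3: Calculate tip deflection.
delta = F * L^3 / (3 * E * I)
delta = 26.1 * 290^3 / (3 * 160000 * 520.8333)
delta = 2.5462 um


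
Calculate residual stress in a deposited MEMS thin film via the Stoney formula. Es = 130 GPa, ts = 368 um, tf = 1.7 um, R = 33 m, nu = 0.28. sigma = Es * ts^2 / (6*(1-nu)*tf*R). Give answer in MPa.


Step 1: Compute numerator: Es * ts^2 = 130 * 368^2 = 17605120 (GPa*um^2)
Step 2: Compute denominator (R in um): 6*(1-nu)*tf*R = 6*0.72*1.7*33e6 = 242352000.0 (um^2)
Step 3: sigma (GPa) = 17605120 / 242352000.0 = 7.2643e-02 GPa
Step 4: Convert to MPa (x1000): sigma = 72.6 MPa


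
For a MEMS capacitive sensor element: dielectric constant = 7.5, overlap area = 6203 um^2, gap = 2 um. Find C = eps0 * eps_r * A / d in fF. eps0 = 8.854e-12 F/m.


Step 1: Convert area to m^2: A = 6203e-12 m^2
Step 2: Convert gap to m: d = 2e-6 m
Step 3: C = eps0 * eps_r * A / d
C = 8.854e-12 * 7.5 * 6203e-12 / 2e-6
Step 4: Convert to fF (multiply by 1e15).
C = 205.96 fF


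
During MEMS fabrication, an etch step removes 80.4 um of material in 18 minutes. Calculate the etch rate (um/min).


Step 1: Etch rate = depth / time
Step 2: rate = 80.4 / 18
rate = 4.467 um/min


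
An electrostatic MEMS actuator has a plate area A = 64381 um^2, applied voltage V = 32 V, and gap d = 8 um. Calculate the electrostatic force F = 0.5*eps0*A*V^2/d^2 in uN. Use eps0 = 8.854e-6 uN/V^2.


Step 1: Identify parameters.
eps0 = 8.854e-6 uN/V^2, A = 64381 um^2, V = 32 V, d = 8 um
Step 2: Compute V^2 = 32^2 = 1024
Step 3: Compute d^2 = 8^2 = 64
Step 4: F = 0.5 * 8.854e-6 * 64381 * 1024 / 64
F = 4.56 uN


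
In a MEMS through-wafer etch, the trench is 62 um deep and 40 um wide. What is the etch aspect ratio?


Step 1: AR = depth / width
Step 2: AR = 62 / 40
AR = 1.6


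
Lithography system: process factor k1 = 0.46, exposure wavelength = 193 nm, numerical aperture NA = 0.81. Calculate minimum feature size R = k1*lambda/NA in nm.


Step 1: Identify values: k1 = 0.46, lambda = 193 nm, NA = 0.81
Step 2: R = k1 * lambda / NA
R = 0.46 * 193 / 0.81
R = 109.6 nm


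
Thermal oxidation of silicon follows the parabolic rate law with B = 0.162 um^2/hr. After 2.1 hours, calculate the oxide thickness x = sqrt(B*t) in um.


Step 1: Compute B*t = 0.162 * 2.1 = 0.3402
Step 2: x = sqrt(0.3402)
x = 0.583 um


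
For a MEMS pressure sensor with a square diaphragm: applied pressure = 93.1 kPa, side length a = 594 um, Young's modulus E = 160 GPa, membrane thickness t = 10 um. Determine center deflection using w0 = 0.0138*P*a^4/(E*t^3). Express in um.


Step 1: Convert pressure to compatible units (E is in GPa, so P in GPa).
P = 93.1 kPa = 93.1e-6 GPa
Step 2: Compute numerator: 0.0138 * P * a^4.
a^4 = 594^4 = 124493242896
numerator = 0.0138 * 93.1e-6 * 124493242896 = 1.59946e+05
Step 3: Compute denominator: E * t^3 = 160 * 10^3 = 160000
Step 4: w0 = numerator / denominator = 1.59946e+05 / 160000 = 0.9997 um


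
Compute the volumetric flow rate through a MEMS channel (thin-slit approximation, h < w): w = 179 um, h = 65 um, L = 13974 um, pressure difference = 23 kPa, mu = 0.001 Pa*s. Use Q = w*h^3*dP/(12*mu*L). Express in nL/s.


Step 1: Convert all dimensions to SI (meters).
w = 179e-6 m, h = 65e-6 m, L = 13974e-6 m, dP = 23e3 Pa
Step 2: Q = w * h^3 * dP / (12 * mu * L)
Q = 179e-6 * (65e-6)^3 * 23e3 / (12 * 0.001 * 13974e-6) = 6.7424689e-09 m^3/s
Step 3: Convert Q from m^3/s to nL/s (1 m^3 = 1e12 nL, so multiply by 1e12).
Q = 6742.469 nL/s


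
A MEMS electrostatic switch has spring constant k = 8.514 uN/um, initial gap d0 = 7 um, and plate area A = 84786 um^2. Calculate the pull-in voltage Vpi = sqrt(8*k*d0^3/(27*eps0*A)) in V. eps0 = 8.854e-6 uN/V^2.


Step 1: Compute numerator: 8 * k * d0^3 = 8 * 8.514 * 7^3 = 23362.416
Step 2: Compute denominator: 27 * eps0 * A = 27 * 8.854e-6 * 84786 = 20.268772
Step 3: Vpi = sqrt(23362.416 / 20.268772)
Vpi = 33.95 V


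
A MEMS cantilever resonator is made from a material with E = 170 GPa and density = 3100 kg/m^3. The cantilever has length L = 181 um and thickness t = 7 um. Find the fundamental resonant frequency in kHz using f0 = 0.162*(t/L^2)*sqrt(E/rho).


Step 1: Convert units to SI.
t_SI = 7e-6 m, L_SI = 181e-6 m
Step 2: Calculate sqrt(E/rho).
sqrt(170e9 / 3100) = 7405.32 m/s
Step 3: Compute f0.
f0 = 0.162 * 7e-6 / (181e-6)^2 * 7405.32 = 256330.2 Hz = 256.33 kHz


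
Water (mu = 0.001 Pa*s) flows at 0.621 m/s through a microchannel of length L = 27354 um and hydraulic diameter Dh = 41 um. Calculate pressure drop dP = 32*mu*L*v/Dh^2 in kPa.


Step 1: Convert to SI: L = 27354e-6 m, Dh = 41e-6 m
Step 2: dP = 32 * 0.001 * 27354e-6 * 0.621 / (41e-6)^2
Step 3: dP = 323366.26 Pa
Step 4: Convert to kPa: dP = 323.37 kPa


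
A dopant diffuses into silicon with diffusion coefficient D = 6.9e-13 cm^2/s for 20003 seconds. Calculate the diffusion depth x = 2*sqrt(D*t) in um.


Step 1: Compute D*t = 6.9e-13 * 20003 = 1.380207e-08 cm^2
Step 2: sqrt(D*t) = 1.1748e-04 cm
Step 3: x = 2 * 1.1748e-04 cm = 2.3496e-04 cm
Step 4: Convert to um (1 cm = 1e4 um): x = 2.35 um


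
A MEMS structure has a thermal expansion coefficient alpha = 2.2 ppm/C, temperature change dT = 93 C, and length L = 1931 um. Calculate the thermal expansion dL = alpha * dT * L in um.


Step 1: Convert CTE: alpha = 2.2 ppm/C = 2.2e-6 /C
Step 2: dL = 2.2e-6 * 93 * 1931
dL = 0.3951 um


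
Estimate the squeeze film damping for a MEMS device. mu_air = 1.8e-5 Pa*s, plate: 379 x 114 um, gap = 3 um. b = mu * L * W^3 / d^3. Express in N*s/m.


Step 1: Convert to SI.
L = 379e-6 m, W = 114e-6 m, d = 3e-6 m
Step 2: W^3 = (114e-6)^3 = 1.48e-12 m^3
Step 3: d^3 = (3e-6)^3 = 2.70e-17 m^3
Step 4: b = 1.8e-5 * 379e-6 * 1.48e-12 / 2.70e-17
b = 3.74e-04 N*s/m


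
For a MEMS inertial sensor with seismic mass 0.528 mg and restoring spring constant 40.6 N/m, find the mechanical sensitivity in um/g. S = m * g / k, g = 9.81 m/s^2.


Step 1: Convert mass: m = 0.528 mg = 5.28e-07 kg
Step 2: S = m * g / k = 5.28e-07 * 9.81 / 40.6
Step 3: S = 1.28e-07 m/g
Step 4: Convert to um/g: S = 0.128 um/g


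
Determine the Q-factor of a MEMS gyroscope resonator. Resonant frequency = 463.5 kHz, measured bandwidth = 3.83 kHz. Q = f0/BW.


Step 1: Q = f0 / bandwidth
Step 2: Q = 463.5 / 3.83
Q = 121.0


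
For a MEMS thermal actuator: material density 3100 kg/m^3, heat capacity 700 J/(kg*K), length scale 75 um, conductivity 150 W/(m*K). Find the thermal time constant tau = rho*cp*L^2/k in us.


Step 1: Convert L to m: L = 75e-6 m
Step 2: L^2 = (75e-6)^2 = 5.625e-09 m^2
Step 3: tau = 3100 * 700 * 5.625e-09 / 150 = 8.1375e-05 s
Step 4: Convert to microseconds (multiply by 1e6).
tau = 81.375 us


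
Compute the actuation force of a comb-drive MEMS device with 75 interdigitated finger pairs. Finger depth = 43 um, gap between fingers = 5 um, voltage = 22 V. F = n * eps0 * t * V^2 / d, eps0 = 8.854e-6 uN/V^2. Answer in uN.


Step 1: Parameters: n=75, eps0=8.854e-6 uN/V^2, t=43 um, V=22 V, d=5 um
Step 2: V^2 = 484
Step 3: F = 75 * 8.854e-6 * 43 * 484 / 5
F = 2.764 uN


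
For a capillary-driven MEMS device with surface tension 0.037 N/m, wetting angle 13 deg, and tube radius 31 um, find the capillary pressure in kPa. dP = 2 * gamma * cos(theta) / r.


Step 1: cos(13 deg) = 0.9744
Step 2: Convert r to m: r = 31e-6 m
Step 3: dP = 2 * 0.037 * 0.9744 / 31e-6 = 2326.0 Pa
Step 4: Convert Pa to kPa (divide by 1000).
dP = 2.33 kPa


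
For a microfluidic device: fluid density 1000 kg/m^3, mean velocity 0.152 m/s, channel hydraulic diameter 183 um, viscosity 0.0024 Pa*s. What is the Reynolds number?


Step 1: Convert Dh to meters: Dh = 183e-6 m
Step 2: Re = rho * v * Dh / mu
Re = 1000 * 0.152 * 183e-6 / 0.0024
Re = 11.59


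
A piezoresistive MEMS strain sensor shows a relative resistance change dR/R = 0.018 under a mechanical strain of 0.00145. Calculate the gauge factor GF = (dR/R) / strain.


Step 1: Identify values.
dR/R = 0.018, strain = 0.00145
Step 2: GF = (dR/R) / strain = 0.018 / 0.00145
GF = 12.4


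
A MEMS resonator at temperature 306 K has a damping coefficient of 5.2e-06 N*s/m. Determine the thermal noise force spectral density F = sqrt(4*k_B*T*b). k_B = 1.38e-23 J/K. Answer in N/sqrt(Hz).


Step 1: Compute 4 * k_B * T * b
= 4 * 1.38e-23 * 306 * 5.2e-06
= 8.7834e-26 N^2/Hz
Step 2: F_noise = sqrt(8.7834e-26)
F_noise = 2.96e-13 N/sqrt(Hz)


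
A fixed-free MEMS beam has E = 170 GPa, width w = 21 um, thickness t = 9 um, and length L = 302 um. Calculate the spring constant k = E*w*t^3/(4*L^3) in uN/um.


Step 1: Convert E to consistent units (1 GPa = 1000 uN/um^2).
E = 170 GPa = 170000 uN/um^2
Step 2: Compute t^3 = 9^3 = 729
Step 3: Compute L^3 = 302^3 = 27543608
Step 4: k = 170000 * 21 * 729 / (4 * 27543608)
k = 23.6219 uN/um


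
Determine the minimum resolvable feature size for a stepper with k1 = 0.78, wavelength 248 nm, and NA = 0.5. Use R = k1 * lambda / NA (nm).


Step 1: Identify values: k1 = 0.78, lambda = 248 nm, NA = 0.5
Step 2: R = k1 * lambda / NA
R = 0.78 * 248 / 0.5
R = 386.9 nm


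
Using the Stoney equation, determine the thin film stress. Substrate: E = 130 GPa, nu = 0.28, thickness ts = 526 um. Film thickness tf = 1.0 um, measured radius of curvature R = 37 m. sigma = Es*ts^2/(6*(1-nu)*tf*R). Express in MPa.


Step 1: Compute numerator: Es * ts^2 = 130 * 526^2 = 35967880 (GPa*um^2)
Step 2: Compute denominator (R in um): 6*(1-nu)*tf*R = 6*0.72*1.0*37e6 = 159840000.0 (um^2)
Step 3: sigma (GPa) = 35967880 / 159840000.0 = 2.25024e-01 GPa
Step 4: Convert to MPa (x1000): sigma = 225.0 MPa


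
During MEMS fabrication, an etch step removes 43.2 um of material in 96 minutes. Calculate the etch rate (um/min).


Step 1: Etch rate = depth / time
Step 2: rate = 43.2 / 96
rate = 0.45 um/min


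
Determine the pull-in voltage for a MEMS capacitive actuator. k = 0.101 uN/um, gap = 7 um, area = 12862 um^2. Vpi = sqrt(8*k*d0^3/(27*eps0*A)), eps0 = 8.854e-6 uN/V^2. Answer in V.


Step 1: Compute numerator: 8 * k * d0^3 = 8 * 0.101 * 7^3 = 277.144
Step 2: Compute denominator: 27 * eps0 * A = 27 * 8.854e-6 * 12862 = 3.074764
Step 3: Vpi = sqrt(277.144 / 3.074764)
Vpi = 9.49 V


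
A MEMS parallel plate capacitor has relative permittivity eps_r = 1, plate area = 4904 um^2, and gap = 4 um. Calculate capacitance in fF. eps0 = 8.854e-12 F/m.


Step 1: Convert area to m^2: A = 4904e-12 m^2
Step 2: Convert gap to m: d = 4e-6 m
Step 3: C = eps0 * eps_r * A / d
C = 8.854e-12 * 1 * 4904e-12 / 4e-6
Step 4: Convert to fF (multiply by 1e15).
C = 10.86 fF


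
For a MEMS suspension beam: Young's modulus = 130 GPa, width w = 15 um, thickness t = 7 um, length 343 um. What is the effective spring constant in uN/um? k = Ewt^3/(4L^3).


Step 1: Convert E to consistent units (1 GPa = 1000 uN/um^2).
E = 130 GPa = 130000 uN/um^2
Step 2: Compute t^3 = 7^3 = 343
Step 3: Compute L^3 = 343^3 = 40353607
Step 4: k = 130000 * 15 * 343 / (4 * 40353607)
k = 4.1437 uN/um


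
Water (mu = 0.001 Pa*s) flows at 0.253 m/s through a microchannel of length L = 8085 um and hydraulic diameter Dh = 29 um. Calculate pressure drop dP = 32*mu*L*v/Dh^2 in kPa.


Step 1: Convert to SI: L = 8085e-6 m, Dh = 29e-6 m
Step 2: dP = 32 * 0.001 * 8085e-6 * 0.253 / (29e-6)^2
Step 3: dP = 77831.34 Pa
Step 4: Convert to kPa: dP = 77.83 kPa


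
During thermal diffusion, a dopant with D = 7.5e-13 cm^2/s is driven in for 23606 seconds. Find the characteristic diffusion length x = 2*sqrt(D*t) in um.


Step 1: Compute D*t = 7.5e-13 * 23606 = 1.77045e-08 cm^2
Step 2: sqrt(D*t) = 1.33058e-04 cm
Step 3: x = 2 * 1.33058e-04 cm = 2.66116e-04 cm
Step 4: Convert to um (1 cm = 1e4 um): x = 2.661 um


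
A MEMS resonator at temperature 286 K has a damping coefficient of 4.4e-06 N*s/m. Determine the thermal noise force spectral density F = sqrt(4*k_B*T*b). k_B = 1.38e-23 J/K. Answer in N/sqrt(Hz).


Step 1: Compute 4 * k_B * T * b
= 4 * 1.38e-23 * 286 * 4.4e-06
= 6.9464e-26 N^2/Hz
Step 2: F_noise = sqrt(6.9464e-26)
F_noise = 2.64e-13 N/sqrt(Hz)


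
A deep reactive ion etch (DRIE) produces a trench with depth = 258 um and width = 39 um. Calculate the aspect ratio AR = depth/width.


Step 1: AR = depth / width
Step 2: AR = 258 / 39
AR = 6.6


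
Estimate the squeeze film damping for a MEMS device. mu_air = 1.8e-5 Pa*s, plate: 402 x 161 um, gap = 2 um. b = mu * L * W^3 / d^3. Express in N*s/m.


Step 1: Convert to SI.
L = 402e-6 m, W = 161e-6 m, d = 2e-6 m
Step 2: W^3 = (161e-6)^3 = 4.17e-12 m^3
Step 3: d^3 = (2e-6)^3 = 8.00e-18 m^3
Step 4: b = 1.8e-5 * 402e-6 * 4.17e-12 / 8.00e-18
b = 3.77e-03 N*s/m


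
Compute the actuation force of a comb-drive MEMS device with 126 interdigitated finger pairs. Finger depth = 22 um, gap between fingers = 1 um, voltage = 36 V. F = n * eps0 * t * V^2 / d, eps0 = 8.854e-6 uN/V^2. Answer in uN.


Step 1: Parameters: n=126, eps0=8.854e-6 uN/V^2, t=22 um, V=36 V, d=1 um
Step 2: V^2 = 1296
Step 3: F = 126 * 8.854e-6 * 22 * 1296 / 1
F = 31.808 uN


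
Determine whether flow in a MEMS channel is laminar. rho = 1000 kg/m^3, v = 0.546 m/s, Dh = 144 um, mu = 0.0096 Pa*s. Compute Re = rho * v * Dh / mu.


Step 1: Convert Dh to meters: Dh = 144e-6 m
Step 2: Re = rho * v * Dh / mu
Re = 1000 * 0.546 * 144e-6 / 0.0096
Re = 8.19
Since Re = 8.19 is below ~2300, the flow is laminar.


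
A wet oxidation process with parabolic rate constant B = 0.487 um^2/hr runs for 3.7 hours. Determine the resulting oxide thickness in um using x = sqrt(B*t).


Step 1: Compute B*t = 0.487 * 3.7 = 1.8019
Step 2: x = sqrt(1.8019)
x = 1.342 um


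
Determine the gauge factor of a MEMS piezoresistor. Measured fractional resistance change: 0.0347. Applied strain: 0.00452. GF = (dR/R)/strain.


Step 1: Identify values.
dR/R = 0.0347, strain = 0.00452
Step 2: GF = (dR/R) / strain = 0.0347 / 0.00452
GF = 7.7


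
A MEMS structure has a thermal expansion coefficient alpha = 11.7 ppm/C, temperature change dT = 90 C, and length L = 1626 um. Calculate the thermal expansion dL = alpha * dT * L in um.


Step 1: Convert CTE: alpha = 11.7 ppm/C = 11.7e-6 /C
Step 2: dL = 11.7e-6 * 90 * 1626
dL = 1.7122 um


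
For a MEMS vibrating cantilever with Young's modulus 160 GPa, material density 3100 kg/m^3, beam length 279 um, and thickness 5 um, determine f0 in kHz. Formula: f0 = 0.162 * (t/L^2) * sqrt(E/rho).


Step 1: Convert units to SI.
t_SI = 5e-6 m, L_SI = 279e-6 m
Step 2: Calculate sqrt(E/rho).
sqrt(160e9 / 3100) = 7184.21 m/s
Step 3: Compute f0.
f0 = 0.162 * 5e-6 / (279e-6)^2 * 7184.21 = 74757.6 Hz = 74.76 kHz


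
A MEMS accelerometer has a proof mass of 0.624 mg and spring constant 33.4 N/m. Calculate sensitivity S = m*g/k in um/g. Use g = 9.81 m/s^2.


Step 1: Convert mass: m = 0.624 mg = 6.24e-07 kg
Step 2: S = m * g / k = 6.24e-07 * 9.81 / 33.4
Step 3: S = 1.83e-07 m/g
Step 4: Convert to um/g: S = 0.183 um/g


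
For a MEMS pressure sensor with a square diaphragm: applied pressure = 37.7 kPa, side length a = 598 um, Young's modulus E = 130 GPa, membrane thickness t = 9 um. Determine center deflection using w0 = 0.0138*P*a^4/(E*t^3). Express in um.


Step 1: Convert pressure to compatible units (E is in GPa, so P in GPa).
P = 37.7 kPa = 37.7e-6 GPa
Step 2: Compute numerator: 0.0138 * P * a^4.
a^4 = 598^4 = 127880620816
numerator = 0.0138 * 37.7e-6 * 127880620816 = 6.6531e+04
Step 3: Compute denominator: E * t^3 = 130 * 9^3 = 94770
Step 4: w0 = numerator / denominator = 6.6531e+04 / 94770 = 0.702 um


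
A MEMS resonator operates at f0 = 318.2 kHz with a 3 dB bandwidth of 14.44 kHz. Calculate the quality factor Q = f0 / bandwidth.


Step 1: Q = f0 / bandwidth
Step 2: Q = 318.2 / 14.44
Q = 22.0


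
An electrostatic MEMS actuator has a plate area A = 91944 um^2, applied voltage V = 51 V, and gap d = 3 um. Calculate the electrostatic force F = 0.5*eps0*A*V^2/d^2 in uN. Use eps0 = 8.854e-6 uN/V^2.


Step 1: Identify parameters.
eps0 = 8.854e-6 uN/V^2, A = 91944 um^2, V = 51 V, d = 3 um
Step 2: Compute V^2 = 51^2 = 2601
Step 3: Compute d^2 = 3^2 = 9
Step 4: F = 0.5 * 8.854e-6 * 91944 * 2601 / 9
F = 117.633 uN


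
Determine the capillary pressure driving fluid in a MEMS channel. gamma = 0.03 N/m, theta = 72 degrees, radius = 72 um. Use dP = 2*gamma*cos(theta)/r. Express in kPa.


Step 1: cos(72 deg) = 0.309
Step 2: Convert r to m: r = 72e-6 m
Step 3: dP = 2 * 0.03 * 0.309 / 72e-6 = 257.5 Pa
Step 4: Convert Pa to kPa (divide by 1000).
dP = 0.26 kPa


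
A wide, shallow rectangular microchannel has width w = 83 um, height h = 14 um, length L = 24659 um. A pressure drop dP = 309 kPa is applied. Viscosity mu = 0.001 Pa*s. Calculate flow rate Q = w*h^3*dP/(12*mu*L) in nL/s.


Step 1: Convert all dimensions to SI (meters).
w = 83e-6 m, h = 14e-6 m, L = 24659e-6 m, dP = 309e3 Pa
Step 2: Q = w * h^3 * dP / (12 * mu * L)
Q = 83e-6 * (14e-6)^3 * 309e3 / (12 * 0.001 * 24659e-6) = 2.3782854e-10 m^3/s
Step 3: Convert Q from m^3/s to nL/s (1 m^3 = 1e12 nL, so multiply by 1e12).
Q = 237.829 nL/s


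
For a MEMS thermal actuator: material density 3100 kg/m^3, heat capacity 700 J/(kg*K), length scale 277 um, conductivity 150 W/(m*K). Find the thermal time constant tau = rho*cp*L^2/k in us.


Step 1: Convert L to m: L = 277e-6 m
Step 2: L^2 = (277e-6)^2 = 7.6729e-08 m^2
Step 3: tau = 3100 * 700 * 7.6729e-08 / 150 = 1.11001287e-03 s
Step 4: Convert to microseconds (multiply by 1e6).
tau = 1110.013 us


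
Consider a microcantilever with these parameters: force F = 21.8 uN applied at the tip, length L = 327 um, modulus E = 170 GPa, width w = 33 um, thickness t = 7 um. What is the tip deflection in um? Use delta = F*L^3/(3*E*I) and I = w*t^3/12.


Step 1: Calculate the second moment of area.
I = w * t^3 / 12 = 33 * 7^3 / 12 = 943.25 um^4
Step 2: Convert E to consistent units (1 GPa = 1000 uN/um^2).
E = 170 GPa = 170000 uN/um^2
Step 3: Calculate tip deflection.
delta = F * L^3 / (3 * E * I)
delta = 21.8 * 327^3 / (3 * 170000 * 943.25)
delta = 1.5845 um


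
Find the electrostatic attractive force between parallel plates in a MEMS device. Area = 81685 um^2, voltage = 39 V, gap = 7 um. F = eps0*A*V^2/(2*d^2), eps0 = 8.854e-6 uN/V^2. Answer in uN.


Step 1: Identify parameters.
eps0 = 8.854e-6 uN/V^2, A = 81685 um^2, V = 39 V, d = 7 um
Step 2: Compute V^2 = 39^2 = 1521
Step 3: Compute d^2 = 7^2 = 49
Step 4: F = 0.5 * 8.854e-6 * 81685 * 1521 / 49
F = 11.225 uN


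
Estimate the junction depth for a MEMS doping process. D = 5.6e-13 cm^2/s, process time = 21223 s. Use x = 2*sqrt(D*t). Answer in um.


Step 1: Compute D*t = 5.6e-13 * 21223 = 1.188488e-08 cm^2
Step 2: sqrt(D*t) = 1.0902e-04 cm
Step 3: x = 2 * 1.0902e-04 cm = 2.1804e-04 cm
Step 4: Convert to um (1 cm = 1e4 um): x = 2.18 um


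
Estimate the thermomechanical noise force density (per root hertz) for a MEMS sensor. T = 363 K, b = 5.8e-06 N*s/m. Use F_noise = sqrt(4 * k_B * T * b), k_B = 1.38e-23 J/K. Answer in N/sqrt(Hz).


Step 1: Compute 4 * k_B * T * b
= 4 * 1.38e-23 * 363 * 5.8e-06
= 1.1622e-25 N^2/Hz
Step 2: F_noise = sqrt(1.1622e-25)
F_noise = 3.41e-13 N/sqrt(Hz)


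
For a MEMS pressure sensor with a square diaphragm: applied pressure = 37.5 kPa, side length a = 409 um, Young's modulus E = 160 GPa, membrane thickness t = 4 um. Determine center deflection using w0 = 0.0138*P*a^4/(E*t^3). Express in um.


Step 1: Convert pressure to compatible units (E is in GPa, so P in GPa).
P = 37.5 kPa = 37.5e-6 GPa
Step 2: Compute numerator: 0.0138 * P * a^4.
a^4 = 409^4 = 27982932961
numerator = 0.0138 * 37.5e-6 * 27982932961 = 1.448117e+04
Step 3: Compute denominator: E * t^3 = 160 * 4^3 = 10240
Step 4: w0 = numerator / denominator = 1.448117e+04 / 10240 = 1.4142 um


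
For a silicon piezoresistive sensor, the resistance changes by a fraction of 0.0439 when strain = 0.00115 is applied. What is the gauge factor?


Step 1: Identify values.
dR/R = 0.0439, strain = 0.00115
Step 2: GF = (dR/R) / strain = 0.0439 / 0.00115
GF = 38.2


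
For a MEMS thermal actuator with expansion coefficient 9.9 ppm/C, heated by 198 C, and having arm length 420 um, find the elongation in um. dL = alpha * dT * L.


Step 1: Convert CTE: alpha = 9.9 ppm/C = 9.9e-6 /C
Step 2: dL = 9.9e-6 * 198 * 420
dL = 0.8233 um


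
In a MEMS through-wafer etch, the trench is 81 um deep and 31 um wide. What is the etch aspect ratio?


Step 1: AR = depth / width
Step 2: AR = 81 / 31
AR = 2.6


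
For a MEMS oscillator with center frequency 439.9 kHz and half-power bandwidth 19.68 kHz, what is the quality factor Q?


Step 1: Q = f0 / bandwidth
Step 2: Q = 439.9 / 19.68
Q = 22.4


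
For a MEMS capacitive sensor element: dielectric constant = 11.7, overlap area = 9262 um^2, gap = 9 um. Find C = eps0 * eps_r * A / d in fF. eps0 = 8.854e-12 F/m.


Step 1: Convert area to m^2: A = 9262e-12 m^2
Step 2: Convert gap to m: d = 9e-6 m
Step 3: C = eps0 * eps_r * A / d
C = 8.854e-12 * 11.7 * 9262e-12 / 9e-6
Step 4: Convert to fF (multiply by 1e15).
C = 106.61 fF


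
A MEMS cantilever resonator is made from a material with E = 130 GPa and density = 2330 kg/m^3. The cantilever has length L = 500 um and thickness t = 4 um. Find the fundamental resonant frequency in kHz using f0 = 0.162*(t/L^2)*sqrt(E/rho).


Step 1: Convert units to SI.
t_SI = 4e-6 m, L_SI = 500e-6 m
Step 2: Calculate sqrt(E/rho).
sqrt(130e9 / 2330) = 7469.54 m/s
Step 3: Compute f0.
f0 = 0.162 * 4e-6 / (500e-6)^2 * 7469.54 = 19361.0 Hz = 19.36 kHz


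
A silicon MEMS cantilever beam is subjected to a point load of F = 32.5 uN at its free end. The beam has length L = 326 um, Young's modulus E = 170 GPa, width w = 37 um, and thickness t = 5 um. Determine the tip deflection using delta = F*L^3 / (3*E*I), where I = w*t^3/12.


Step 1: Calculate the second moment of area.
I = w * t^3 / 12 = 37 * 5^3 / 12 = 385.4167 um^4
Step 2: Convert E to consistent units (1 GPa = 1000 uN/um^2).
E = 170 GPa = 170000 uN/um^2
Step 3: Calculate tip deflection.
delta = F * L^3 / (3 * E * I)
delta = 32.5 * 326^3 / (3 * 170000 * 385.4167)
delta = 5.7284 um


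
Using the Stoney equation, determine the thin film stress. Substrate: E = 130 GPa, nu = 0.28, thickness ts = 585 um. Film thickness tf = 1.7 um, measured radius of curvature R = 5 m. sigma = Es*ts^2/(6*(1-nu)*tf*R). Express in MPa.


Step 1: Compute numerator: Es * ts^2 = 130 * 585^2 = 44489250 (GPa*um^2)
Step 2: Compute denominator (R in um): 6*(1-nu)*tf*R = 6*0.72*1.7*5e6 = 36720000.0 (um^2)
Step 3: sigma (GPa) = 44489250 / 36720000.0 = 1.211581e+00 GPa
Step 4: Convert to MPa (x1000): sigma = 1211.6 MPa


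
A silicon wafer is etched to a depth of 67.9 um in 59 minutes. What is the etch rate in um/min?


Step 1: Etch rate = depth / time
Step 2: rate = 67.9 / 59
rate = 1.151 um/min


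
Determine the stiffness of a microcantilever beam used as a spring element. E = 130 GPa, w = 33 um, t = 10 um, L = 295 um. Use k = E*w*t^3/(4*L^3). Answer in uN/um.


Step 1: Convert E to consistent units (1 GPa = 1000 uN/um^2).
E = 130 GPa = 130000 uN/um^2
Step 2: Compute t^3 = 10^3 = 1000
Step 3: Compute L^3 = 295^3 = 25672375
Step 4: k = 130000 * 33 * 1000 / (4 * 25672375)
k = 41.7764 uN/um


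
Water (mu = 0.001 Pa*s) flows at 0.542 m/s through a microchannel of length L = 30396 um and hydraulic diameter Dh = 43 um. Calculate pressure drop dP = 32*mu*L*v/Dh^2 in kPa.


Step 1: Convert to SI: L = 30396e-6 m, Dh = 43e-6 m
Step 2: dP = 32 * 0.001 * 30396e-6 * 0.542 / (43e-6)^2
Step 3: dP = 285120.73 Pa
Step 4: Convert to kPa: dP = 285.12 kPa


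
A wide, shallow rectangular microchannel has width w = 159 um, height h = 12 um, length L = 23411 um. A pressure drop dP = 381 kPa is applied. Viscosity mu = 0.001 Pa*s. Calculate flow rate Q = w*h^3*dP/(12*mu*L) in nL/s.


Step 1: Convert all dimensions to SI (meters).
w = 159e-6 m, h = 12e-6 m, L = 23411e-6 m, dP = 381e3 Pa
Step 2: Q = w * h^3 * dP / (12 * mu * L)
Q = 159e-6 * (12e-6)^3 * 381e3 / (12 * 0.001 * 23411e-6) = 3.7261868e-10 m^3/s
Step 3: Convert Q from m^3/s to nL/s (1 m^3 = 1e12 nL, so multiply by 1e12).
Q = 372.619 nL/s


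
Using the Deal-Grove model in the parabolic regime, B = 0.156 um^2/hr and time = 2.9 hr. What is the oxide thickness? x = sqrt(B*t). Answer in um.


Step 1: Compute B*t = 0.156 * 2.9 = 0.4524
Step 2: x = sqrt(0.4524)
x = 0.673 um


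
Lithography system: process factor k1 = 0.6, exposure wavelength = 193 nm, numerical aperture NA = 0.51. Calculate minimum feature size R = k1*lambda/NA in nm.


Step 1: Identify values: k1 = 0.6, lambda = 193 nm, NA = 0.51
Step 2: R = k1 * lambda / NA
R = 0.6 * 193 / 0.51
R = 227.1 nm


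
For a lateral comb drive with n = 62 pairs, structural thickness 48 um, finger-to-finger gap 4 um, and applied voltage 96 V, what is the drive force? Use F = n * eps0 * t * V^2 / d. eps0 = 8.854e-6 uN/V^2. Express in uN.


Step 1: Parameters: n=62, eps0=8.854e-6 uN/V^2, t=48 um, V=96 V, d=4 um
Step 2: V^2 = 9216
Step 3: F = 62 * 8.854e-6 * 48 * 9216 / 4
F = 60.709 uN


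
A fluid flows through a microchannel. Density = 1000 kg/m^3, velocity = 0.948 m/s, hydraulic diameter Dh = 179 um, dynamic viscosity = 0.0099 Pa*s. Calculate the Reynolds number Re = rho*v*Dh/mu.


Step 1: Convert Dh to meters: Dh = 179e-6 m
Step 2: Re = rho * v * Dh / mu
Re = 1000 * 0.948 * 179e-6 / 0.0099
Re = 17.141


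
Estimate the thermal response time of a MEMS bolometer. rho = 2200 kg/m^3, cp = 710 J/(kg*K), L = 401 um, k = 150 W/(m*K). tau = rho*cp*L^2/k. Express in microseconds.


Step 1: Convert L to m: L = 401e-6 m
Step 2: L^2 = (401e-6)^2 = 1.60801e-07 m^2
Step 3: tau = 2200 * 710 * 1.60801e-07 / 150 = 1.67447441e-03 s
Step 4: Convert to microseconds (multiply by 1e6).
tau = 1674.474 us


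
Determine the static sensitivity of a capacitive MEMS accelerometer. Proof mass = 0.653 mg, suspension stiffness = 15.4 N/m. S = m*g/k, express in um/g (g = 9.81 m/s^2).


Step 1: Convert mass: m = 0.653 mg = 6.53e-07 kg
Step 2: S = m * g / k = 6.53e-07 * 9.81 / 15.4
Step 3: S = 4.16e-07 m/g
Step 4: Convert to um/g: S = 0.416 um/g
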